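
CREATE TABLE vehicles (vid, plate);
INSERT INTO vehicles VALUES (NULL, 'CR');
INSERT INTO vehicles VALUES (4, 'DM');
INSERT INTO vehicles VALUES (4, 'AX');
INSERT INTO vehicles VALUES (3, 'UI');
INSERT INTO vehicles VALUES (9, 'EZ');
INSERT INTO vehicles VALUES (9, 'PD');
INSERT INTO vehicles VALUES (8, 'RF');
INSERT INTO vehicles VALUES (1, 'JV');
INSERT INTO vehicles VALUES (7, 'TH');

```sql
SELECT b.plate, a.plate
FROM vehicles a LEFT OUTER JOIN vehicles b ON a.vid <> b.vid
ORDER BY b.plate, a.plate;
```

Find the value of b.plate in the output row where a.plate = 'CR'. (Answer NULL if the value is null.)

NULL

LEFT JOIN keeps every row from `vehicles a`; unmatched rows get NULL for `vehicles b`'s columns.
Matching on a.vid <> b.vid. A NULL in a compared column never satisfies the condition.
Matched pairs: 52; unmatched a rows kept: 1.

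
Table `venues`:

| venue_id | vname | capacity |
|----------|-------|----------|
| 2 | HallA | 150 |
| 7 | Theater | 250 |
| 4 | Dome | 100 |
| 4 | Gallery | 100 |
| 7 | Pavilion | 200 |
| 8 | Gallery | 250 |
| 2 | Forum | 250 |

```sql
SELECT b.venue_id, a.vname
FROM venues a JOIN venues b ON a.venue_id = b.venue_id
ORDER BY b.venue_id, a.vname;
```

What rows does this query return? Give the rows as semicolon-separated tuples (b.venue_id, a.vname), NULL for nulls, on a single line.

(2, Forum); (2, Forum); (2, HallA); (2, HallA); (4, Dome); (4, Dome); (4, Gallery); (4, Gallery); (7, Pavilion); (7, Pavilion); (7, Theater); (7, Theater); (8, Gallery)

INNER JOIN keeps only pairs where the ON condition holds.
Matching on a.venue_id = b.venue_id.
Matched pairs: 13.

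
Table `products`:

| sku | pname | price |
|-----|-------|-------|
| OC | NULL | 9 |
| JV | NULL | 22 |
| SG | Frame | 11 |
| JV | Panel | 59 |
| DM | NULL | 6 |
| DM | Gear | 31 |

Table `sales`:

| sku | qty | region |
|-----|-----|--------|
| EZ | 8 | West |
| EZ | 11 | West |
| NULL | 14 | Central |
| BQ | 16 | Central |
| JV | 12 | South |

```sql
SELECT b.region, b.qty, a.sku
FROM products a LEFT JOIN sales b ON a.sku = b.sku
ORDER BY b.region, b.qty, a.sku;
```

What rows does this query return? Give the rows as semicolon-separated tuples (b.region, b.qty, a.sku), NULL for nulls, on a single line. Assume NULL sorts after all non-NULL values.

LEFT JOIN keeps every row from `products`; unmatched rows get NULL for `sales`'s columns.
Matching on a.sku = b.sku. A NULL in a compared column never satisfies the condition.
- a (sku=OC) has no partner → padded with NULL.
- a (sku=JV) pairs with 1 row(s) of b.
- a (sku=SG) has no partner → padded with NULL.
- a (sku=JV) pairs with 1 row(s) of b.
- a (sku=DM) has no partner → padded with NULL.
- a (sku=DM) has no partner → padded with NULL.
After projecting and ordering:
b.region | b.qty | a.sku
South | 12 | JV
South | 12 | JV
NULL | NULL | DM
NULL | NULL | DM
NULL | NULL | OC
NULL | NULL | SG

(South, 12, JV); (South, 12, JV); (NULL, NULL, DM); (NULL, NULL, DM); (NULL, NULL, OC); (NULL, NULL, SG)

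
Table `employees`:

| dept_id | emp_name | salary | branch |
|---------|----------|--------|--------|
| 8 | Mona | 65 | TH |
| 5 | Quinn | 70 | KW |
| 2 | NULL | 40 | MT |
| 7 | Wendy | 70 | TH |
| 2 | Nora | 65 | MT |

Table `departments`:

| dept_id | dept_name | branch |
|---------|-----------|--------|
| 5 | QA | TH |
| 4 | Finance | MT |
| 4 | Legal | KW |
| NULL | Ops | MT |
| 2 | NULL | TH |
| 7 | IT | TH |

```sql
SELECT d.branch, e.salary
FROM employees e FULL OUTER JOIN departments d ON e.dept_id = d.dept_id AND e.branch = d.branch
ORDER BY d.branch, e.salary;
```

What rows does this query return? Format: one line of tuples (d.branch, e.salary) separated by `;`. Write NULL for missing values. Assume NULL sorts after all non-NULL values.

(KW, NULL); (MT, NULL); (MT, NULL); (TH, 70); (TH, NULL); (TH, NULL); (NULL, 40); (NULL, 65); (NULL, 65); (NULL, 70)

FULL OUTER JOIN keeps every row from both sides; unmatched rows get NULL for the other side's columns.
Matching on e.dept_id = d.dept_id AND e.branch = d.branch. A NULL in a compared column never satisfies the condition.
Matched pairs: 1; unmatched e rows kept: 4; unmatched d rows kept: 5.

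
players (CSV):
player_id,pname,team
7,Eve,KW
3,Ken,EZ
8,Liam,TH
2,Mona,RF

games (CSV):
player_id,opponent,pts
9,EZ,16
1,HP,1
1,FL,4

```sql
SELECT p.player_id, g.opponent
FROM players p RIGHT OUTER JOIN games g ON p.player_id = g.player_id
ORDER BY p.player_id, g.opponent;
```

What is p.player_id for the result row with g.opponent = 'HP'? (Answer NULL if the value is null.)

NULL

RIGHT JOIN keeps every row from `games`; unmatched rows get NULL for `players`'s columns.
Matching on p.player_id = g.player_id.
Matched pairs: 0; unmatched g rows kept: 3.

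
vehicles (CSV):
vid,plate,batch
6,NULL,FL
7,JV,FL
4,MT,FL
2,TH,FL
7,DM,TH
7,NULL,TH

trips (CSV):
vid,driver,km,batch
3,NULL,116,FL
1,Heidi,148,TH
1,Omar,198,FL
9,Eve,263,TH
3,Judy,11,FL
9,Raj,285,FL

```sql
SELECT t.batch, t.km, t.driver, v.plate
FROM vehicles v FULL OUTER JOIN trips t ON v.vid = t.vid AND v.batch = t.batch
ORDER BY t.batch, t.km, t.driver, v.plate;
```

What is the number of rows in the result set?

FULL OUTER JOIN keeps every row from both sides; unmatched rows get NULL for the other side's columns.
Matching on v.vid = t.vid AND v.batch = t.batch.
- v (vid=6, batch=FL) has no partner → padded with NULL.
- v (vid=7, batch=FL) has no partner → padded with NULL.
- v (vid=4, batch=FL) has no partner → padded with NULL.
- v (vid=2, batch=FL) has no partner → padded with NULL.
- v (vid=7, batch=TH) has no partner → padded with NULL.
- v (vid=7, batch=TH) has no partner → padded with NULL.
- 6 t row(s) had no v match → kept, v columns NULL.
Total: 0 matched + 12 padded = 12 rows.

12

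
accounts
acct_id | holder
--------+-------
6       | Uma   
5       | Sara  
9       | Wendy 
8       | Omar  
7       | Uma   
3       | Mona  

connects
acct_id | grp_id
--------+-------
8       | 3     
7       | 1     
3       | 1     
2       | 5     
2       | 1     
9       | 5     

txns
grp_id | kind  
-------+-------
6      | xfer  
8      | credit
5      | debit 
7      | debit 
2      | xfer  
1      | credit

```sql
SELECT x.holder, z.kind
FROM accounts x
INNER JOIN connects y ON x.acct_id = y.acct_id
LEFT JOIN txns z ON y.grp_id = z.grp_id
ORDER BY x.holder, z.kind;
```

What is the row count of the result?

4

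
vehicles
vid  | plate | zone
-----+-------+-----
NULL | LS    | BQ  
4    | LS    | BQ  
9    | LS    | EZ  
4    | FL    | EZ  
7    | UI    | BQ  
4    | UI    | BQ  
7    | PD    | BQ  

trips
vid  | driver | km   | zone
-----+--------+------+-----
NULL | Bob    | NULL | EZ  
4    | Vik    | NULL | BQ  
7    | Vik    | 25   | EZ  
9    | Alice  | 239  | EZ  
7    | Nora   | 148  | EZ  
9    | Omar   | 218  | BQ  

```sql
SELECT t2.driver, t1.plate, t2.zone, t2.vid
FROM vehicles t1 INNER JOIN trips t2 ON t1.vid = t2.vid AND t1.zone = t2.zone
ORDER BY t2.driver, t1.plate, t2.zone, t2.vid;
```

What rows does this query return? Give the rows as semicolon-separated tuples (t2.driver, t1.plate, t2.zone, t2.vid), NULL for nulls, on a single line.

(Alice, LS, EZ, 9); (Vik, LS, BQ, 4); (Vik, UI, BQ, 4)

INNER JOIN keeps only pairs where the ON condition holds.
Matching on t1.vid = t2.vid AND t1.zone = t2.zone. A NULL in a compared column never satisfies the condition.
Matched pairs: 3.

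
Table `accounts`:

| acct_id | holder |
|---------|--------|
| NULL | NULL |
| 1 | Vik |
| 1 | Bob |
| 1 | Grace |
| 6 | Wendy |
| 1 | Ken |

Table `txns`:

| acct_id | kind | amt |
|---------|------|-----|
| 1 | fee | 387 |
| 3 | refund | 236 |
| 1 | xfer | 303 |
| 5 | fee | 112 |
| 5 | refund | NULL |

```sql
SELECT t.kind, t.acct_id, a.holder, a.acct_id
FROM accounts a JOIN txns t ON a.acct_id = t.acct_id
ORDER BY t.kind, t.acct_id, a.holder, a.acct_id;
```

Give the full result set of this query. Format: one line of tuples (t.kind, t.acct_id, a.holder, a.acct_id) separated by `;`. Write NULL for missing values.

(fee, 1, Bob, 1); (fee, 1, Grace, 1); (fee, 1, Ken, 1); (fee, 1, Vik, 1); (xfer, 1, Bob, 1); (xfer, 1, Grace, 1); (xfer, 1, Ken, 1); (xfer, 1, Vik, 1)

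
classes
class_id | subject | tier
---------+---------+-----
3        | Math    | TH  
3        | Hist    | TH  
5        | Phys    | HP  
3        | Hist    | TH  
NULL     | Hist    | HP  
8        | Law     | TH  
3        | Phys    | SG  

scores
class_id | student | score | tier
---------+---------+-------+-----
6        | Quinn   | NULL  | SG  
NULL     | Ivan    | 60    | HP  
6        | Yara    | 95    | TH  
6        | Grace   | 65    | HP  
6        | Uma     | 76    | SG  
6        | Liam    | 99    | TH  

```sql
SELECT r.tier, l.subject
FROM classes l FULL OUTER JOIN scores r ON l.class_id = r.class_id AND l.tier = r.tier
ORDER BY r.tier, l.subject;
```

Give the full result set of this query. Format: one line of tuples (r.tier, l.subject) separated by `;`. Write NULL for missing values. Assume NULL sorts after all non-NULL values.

(HP, NULL); (HP, NULL); (SG, NULL); (SG, NULL); (TH, NULL); (TH, NULL); (NULL, Hist); (NULL, Hist); (NULL, Hist); (NULL, Law); (NULL, Math); (NULL, Phys); (NULL, Phys)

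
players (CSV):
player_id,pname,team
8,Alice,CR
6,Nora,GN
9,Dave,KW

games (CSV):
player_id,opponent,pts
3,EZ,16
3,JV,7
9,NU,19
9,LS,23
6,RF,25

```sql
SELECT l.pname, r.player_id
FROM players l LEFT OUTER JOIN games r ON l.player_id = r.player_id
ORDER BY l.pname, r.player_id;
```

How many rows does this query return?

LEFT JOIN keeps every row from `players`; unmatched rows get NULL for `games`'s columns.
Matching on l.player_id = r.player_id.
- player_id=8: no r row matches, row kept with r columns NULL.
- player_id=6: 1 matching r row(s), so 1 row(s) emitted.
- player_id=9: 2 matching r row(s), so 2 row(s) emitted.
Total: 3 matched + 1 padded = 4 rows.

4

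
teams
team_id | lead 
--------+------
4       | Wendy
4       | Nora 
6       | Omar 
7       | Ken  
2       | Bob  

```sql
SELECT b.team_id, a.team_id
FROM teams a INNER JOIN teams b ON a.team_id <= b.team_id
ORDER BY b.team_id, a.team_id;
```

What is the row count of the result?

INNER JOIN keeps only pairs where the ON condition holds.
Matching on a.team_id <= b.team_id.
Matched pairs: 16.
Total: 16 rows.

16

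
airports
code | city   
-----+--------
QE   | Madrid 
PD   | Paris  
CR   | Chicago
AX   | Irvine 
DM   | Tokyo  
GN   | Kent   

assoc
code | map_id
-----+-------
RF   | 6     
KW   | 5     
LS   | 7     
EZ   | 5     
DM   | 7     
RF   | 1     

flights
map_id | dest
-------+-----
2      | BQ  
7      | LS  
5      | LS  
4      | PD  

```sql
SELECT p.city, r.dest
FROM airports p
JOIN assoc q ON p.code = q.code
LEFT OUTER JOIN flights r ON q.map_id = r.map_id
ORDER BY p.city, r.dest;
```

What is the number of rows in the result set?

1

Evaluate left to right. First `airports p INNER JOIN assoc q` on code: 1 row(s).
Then LEFT JOIN `flights r` on map_id: each of those 1 rows is kept; rows whose q.map_id has no match in r get NULL for r's columns.
Result: 1 row(s).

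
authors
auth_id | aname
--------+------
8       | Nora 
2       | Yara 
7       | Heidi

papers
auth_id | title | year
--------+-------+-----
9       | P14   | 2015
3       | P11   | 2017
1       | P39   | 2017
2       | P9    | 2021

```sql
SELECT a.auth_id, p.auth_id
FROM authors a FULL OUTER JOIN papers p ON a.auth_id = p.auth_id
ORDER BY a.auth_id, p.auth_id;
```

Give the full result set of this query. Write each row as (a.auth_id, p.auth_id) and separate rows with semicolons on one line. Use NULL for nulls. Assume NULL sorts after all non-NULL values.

(2, 2); (7, NULL); (8, NULL); (NULL, 1); (NULL, 3); (NULL, 9)

FULL OUTER JOIN keeps every row from both sides; unmatched rows get NULL for the other side's columns.
Matching on a.auth_id = p.auth_id.
Matched pairs: 1; unmatched a rows kept: 2; unmatched p rows kept: 3.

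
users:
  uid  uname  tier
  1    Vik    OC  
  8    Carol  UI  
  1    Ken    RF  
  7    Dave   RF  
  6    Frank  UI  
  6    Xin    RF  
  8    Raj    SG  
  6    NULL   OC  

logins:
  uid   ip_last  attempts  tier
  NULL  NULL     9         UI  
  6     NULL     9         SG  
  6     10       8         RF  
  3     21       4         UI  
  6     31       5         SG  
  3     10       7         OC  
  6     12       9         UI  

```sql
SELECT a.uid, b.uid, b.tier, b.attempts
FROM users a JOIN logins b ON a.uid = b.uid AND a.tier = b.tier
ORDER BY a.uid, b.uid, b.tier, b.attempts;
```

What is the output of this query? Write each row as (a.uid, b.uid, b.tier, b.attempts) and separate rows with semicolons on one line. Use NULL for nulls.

(6, 6, RF, 8); (6, 6, UI, 9)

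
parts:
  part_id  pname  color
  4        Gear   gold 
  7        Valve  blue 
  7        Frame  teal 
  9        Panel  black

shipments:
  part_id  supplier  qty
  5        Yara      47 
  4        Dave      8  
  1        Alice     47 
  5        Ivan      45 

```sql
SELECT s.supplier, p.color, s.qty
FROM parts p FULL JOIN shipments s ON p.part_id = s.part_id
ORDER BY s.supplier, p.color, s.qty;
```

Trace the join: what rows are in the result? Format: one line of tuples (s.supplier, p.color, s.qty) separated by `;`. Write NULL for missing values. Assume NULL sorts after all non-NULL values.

(Alice, NULL, 47); (Dave, gold, 8); (Ivan, NULL, 45); (Yara, NULL, 47); (NULL, black, NULL); (NULL, blue, NULL); (NULL, teal, NULL)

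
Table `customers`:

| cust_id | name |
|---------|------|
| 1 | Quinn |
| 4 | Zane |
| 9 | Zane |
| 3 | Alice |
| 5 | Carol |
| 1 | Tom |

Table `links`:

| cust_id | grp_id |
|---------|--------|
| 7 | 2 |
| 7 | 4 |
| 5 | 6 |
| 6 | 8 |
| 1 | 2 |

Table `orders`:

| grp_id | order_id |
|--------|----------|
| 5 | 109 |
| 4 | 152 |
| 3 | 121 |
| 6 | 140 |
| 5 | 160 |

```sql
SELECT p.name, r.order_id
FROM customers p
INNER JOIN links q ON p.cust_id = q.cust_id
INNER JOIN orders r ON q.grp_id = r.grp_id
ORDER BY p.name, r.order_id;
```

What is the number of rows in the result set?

Evaluate left to right. First `customers p INNER JOIN links q` on cust_id: 3 row(s).
Then INNER JOIN `orders r` on grp_id: keep only rows whose q.grp_id appears in r.
Result: 1 row(s).

1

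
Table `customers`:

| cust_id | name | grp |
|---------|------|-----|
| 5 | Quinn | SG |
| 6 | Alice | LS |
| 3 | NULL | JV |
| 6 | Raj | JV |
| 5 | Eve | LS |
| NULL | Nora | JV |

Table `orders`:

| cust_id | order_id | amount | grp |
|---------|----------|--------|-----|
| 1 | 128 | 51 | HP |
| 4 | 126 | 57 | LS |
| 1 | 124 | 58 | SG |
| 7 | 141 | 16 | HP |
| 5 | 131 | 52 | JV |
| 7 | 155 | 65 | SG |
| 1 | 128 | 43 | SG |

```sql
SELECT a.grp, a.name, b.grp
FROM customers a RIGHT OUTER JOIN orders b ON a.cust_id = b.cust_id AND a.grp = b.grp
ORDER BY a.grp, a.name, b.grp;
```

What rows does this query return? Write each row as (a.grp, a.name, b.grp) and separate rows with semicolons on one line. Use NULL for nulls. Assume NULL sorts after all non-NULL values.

RIGHT JOIN keeps every row from `orders`; unmatched rows get NULL for `customers`'s columns.
Matching on a.cust_id = b.cust_id AND a.grp = b.grp. A NULL in a compared column never satisfies the condition.
- a (cust_id=5, grp=SG) has no partner in b.
- a (cust_id=6, grp=LS) has no partner in b.
- a (cust_id=3, grp=JV) has no partner in b.
- a (cust_id=6, grp=JV) has no partner in b.
- a (cust_id=5, grp=LS) has no partner in b.
- a (cust_id=NULL, grp=JV) has no partner in b.
- plus 7 unmatched b row(s), each kept with NULL a columns.
After projecting and ordering:
a.grp | a.name | b.grp
NULL | NULL | HP
NULL | NULL | HP
NULL | NULL | JV
NULL | NULL | LS
NULL | NULL | SG
NULL | NULL | SG
NULL | NULL | SG

(NULL, NULL, HP); (NULL, NULL, HP); (NULL, NULL, JV); (NULL, NULL, LS); (NULL, NULL, SG); (NULL, NULL, SG); (NULL, NULL, SG)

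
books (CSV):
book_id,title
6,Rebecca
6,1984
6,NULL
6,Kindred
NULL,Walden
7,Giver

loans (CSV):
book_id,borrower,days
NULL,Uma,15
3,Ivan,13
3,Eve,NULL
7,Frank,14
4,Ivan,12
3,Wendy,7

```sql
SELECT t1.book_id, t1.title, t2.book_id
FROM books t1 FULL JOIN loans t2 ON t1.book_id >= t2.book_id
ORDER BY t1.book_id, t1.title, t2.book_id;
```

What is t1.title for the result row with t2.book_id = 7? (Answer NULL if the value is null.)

Giver

FULL OUTER JOIN keeps every row from both sides; unmatched rows get NULL for the other side's columns.
Matching on t1.book_id >= t2.book_id. A NULL in a compared column never satisfies the condition.
Matched pairs: 21; unmatched t1 rows kept: 1; unmatched t2 rows kept: 1.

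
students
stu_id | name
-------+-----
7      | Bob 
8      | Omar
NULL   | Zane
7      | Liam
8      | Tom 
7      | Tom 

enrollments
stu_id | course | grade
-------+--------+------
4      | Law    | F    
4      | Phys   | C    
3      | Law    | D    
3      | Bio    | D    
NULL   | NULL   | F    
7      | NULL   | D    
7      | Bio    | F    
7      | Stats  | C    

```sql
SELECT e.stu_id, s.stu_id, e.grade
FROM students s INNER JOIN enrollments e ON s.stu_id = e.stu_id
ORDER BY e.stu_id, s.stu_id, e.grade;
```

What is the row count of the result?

9

INNER JOIN keeps only pairs where the ON condition holds.
Matching on s.stu_id = e.stu_id. A NULL in a compared column never satisfies the condition.
Matched pairs: 9.
Total: 9 rows.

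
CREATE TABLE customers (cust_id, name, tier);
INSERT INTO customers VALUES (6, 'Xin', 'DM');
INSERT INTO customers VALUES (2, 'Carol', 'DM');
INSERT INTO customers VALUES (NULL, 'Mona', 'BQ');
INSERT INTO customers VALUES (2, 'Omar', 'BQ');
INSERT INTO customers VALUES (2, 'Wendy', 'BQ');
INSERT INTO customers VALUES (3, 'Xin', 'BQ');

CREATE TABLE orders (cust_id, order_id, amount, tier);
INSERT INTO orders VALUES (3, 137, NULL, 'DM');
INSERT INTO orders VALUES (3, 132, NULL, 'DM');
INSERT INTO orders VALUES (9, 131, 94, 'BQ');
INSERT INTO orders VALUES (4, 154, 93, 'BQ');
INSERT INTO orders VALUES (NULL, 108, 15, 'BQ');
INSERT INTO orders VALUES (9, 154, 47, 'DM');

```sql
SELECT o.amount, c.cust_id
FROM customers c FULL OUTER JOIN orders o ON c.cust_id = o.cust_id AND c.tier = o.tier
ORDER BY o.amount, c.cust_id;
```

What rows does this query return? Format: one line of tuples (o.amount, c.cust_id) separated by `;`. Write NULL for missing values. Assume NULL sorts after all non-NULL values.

FULL OUTER JOIN keeps every row from both sides; unmatched rows get NULL for the other side's columns.
Matching on c.cust_id = o.cust_id AND c.tier = o.tier. A NULL in a compared column never satisfies the condition.
- cust_id=6, tier=DM: no o row matches, row kept with o columns NULL.
- cust_id=2, tier=DM: no o row matches, row kept with o columns NULL.
- cust_id=NULL, tier=BQ: no o row matches, row kept with o columns NULL.
- cust_id=2, tier=BQ: no o row matches, row kept with o columns NULL.
- cust_id=2, tier=BQ: no o row matches, row kept with o columns NULL.
- cust_id=3, tier=BQ: no o row matches, row kept with o columns NULL.
- 6 o row(s) had no c match → kept, c columns NULL.

(15, NULL); (47, NULL); (93, NULL); (94, NULL); (NULL, 2); (NULL, 2); (NULL, 2); (NULL, 3); (NULL, 6); (NULL, NULL); (NULL, NULL); (NULL, NULL)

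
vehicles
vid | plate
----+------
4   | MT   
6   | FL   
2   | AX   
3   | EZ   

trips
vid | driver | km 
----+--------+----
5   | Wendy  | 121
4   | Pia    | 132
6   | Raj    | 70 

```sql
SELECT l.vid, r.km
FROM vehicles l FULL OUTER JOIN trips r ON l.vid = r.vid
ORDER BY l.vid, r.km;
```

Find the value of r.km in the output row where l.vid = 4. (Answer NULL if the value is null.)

FULL OUTER JOIN keeps every row from both sides; unmatched rows get NULL for the other side's columns.
Matching on l.vid = r.vid.
Matched pairs: 2; unmatched l rows kept: 2; unmatched r rows kept: 1.

132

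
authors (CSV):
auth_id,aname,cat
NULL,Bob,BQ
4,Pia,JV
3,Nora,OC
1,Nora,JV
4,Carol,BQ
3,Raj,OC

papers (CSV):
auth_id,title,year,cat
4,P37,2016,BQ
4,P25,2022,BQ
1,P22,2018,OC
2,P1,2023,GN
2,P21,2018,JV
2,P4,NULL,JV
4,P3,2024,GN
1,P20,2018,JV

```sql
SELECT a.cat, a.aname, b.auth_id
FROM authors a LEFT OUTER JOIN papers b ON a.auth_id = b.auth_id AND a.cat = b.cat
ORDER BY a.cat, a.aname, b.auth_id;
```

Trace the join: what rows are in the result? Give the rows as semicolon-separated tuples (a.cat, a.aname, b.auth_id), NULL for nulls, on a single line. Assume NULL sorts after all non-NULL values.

LEFT JOIN keeps every row from `authors`; unmatched rows get NULL for `papers`'s columns.
Matching on a.auth_id = b.auth_id AND a.cat = b.cat. A NULL in a compared column never satisfies the condition.
- auth_id=NULL, cat=BQ: no b row matches, row kept with b columns NULL.
- auth_id=4, cat=JV: no b row matches, row kept with b columns NULL.
- auth_id=3, cat=OC: no b row matches, row kept with b columns NULL.
- auth_id=1, cat=JV: 1 matching b row(s), so 1 row(s) emitted.
- auth_id=4, cat=BQ: 2 matching b row(s), so 2 row(s) emitted.
- auth_id=3, cat=OC: no b row matches, row kept with b columns NULL.
After projecting and ordering:
a.cat | a.aname | b.auth_id
BQ | Bob | NULL
BQ | Carol | 4
BQ | Carol | 4
JV | Nora | 1
JV | Pia | NULL
OC | Nora | NULL
OC | Raj | NULL

(BQ, Bob, NULL); (BQ, Carol, 4); (BQ, Carol, 4); (JV, Nora, 1); (JV, Pia, NULL); (OC, Nora, NULL); (OC, Raj, NULL)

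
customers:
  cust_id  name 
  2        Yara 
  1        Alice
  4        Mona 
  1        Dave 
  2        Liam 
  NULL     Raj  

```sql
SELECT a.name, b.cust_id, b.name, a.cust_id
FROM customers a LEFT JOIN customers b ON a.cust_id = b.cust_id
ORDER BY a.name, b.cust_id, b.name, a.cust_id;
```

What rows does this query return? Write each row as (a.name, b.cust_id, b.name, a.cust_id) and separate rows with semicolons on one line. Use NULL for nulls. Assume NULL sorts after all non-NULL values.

(Alice, 1, Alice, 1); (Alice, 1, Dave, 1); (Dave, 1, Alice, 1); (Dave, 1, Dave, 1); (Liam, 2, Liam, 2); (Liam, 2, Yara, 2); (Mona, 4, Mona, 4); (Raj, NULL, NULL, NULL); (Yara, 2, Liam, 2); (Yara, 2, Yara, 2)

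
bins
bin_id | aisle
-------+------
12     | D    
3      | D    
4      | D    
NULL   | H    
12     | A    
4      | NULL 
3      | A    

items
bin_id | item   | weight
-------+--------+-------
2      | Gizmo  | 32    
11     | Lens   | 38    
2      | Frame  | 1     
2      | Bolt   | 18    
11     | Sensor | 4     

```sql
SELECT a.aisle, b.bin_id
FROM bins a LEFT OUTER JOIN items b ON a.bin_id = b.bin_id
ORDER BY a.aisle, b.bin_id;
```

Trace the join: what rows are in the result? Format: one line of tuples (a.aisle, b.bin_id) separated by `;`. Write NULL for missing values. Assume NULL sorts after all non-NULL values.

(A, NULL); (A, NULL); (D, NULL); (D, NULL); (D, NULL); (H, NULL); (NULL, NULL)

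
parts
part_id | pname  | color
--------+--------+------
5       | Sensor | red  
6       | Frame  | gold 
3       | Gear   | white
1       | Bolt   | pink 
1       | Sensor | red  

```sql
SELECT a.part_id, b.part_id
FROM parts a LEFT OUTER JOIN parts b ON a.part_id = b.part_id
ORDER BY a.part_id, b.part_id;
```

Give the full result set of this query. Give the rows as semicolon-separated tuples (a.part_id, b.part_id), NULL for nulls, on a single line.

LEFT JOIN keeps every row from `parts a`; unmatched rows get NULL for `parts b`'s columns.
Matching on a.part_id = b.part_id.
Matched pairs: 7; unmatched a rows kept: 0.

(1, 1); (1, 1); (1, 1); (1, 1); (3, 3); (5, 5); (6, 6)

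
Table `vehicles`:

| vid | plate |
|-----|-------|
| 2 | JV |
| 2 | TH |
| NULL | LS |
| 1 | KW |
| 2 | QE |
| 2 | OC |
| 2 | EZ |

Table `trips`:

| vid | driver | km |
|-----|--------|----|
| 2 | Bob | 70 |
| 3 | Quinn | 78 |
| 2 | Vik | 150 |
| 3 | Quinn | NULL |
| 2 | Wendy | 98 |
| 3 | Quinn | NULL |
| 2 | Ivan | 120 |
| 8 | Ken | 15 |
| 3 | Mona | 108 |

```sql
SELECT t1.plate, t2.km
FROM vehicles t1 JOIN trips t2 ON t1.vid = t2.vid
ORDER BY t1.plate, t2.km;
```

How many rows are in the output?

INNER JOIN keeps only pairs where the ON condition holds.
Matching on t1.vid = t2.vid. A NULL in a compared column never satisfies the condition.
- t1[0] vid=2 → 4 match(es) in t2 → 4 row(s).
- t1[1] vid=2 → 4 match(es) in t2 → 4 row(s).
- t1[2] vid=NULL → no match; dropped.
- t1[3] vid=1 → no match; dropped.
- t1[4] vid=2 → 4 match(es) in t2 → 4 row(s).
- t1[5] vid=2 → 4 match(es) in t2 → 4 row(s).
- t1[6] vid=2 → 4 match(es) in t2 → 4 row(s).
Total: 20 rows.

20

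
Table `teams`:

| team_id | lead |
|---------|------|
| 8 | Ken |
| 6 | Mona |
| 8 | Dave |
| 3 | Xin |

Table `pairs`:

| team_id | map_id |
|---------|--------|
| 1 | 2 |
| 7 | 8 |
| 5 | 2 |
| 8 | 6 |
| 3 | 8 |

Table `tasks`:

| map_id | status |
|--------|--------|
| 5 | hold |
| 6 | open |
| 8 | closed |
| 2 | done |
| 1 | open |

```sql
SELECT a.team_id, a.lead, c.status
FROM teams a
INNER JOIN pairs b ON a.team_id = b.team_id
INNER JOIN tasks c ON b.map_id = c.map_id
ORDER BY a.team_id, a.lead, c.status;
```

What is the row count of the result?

Joins associate left-to-right: teams INNER JOIN pairs on team_id gives 3 intermediate row(s).
Then INNER JOIN `tasks c` on map_id: keep only rows whose b.map_id appears in c.
Result: 3 row(s).

3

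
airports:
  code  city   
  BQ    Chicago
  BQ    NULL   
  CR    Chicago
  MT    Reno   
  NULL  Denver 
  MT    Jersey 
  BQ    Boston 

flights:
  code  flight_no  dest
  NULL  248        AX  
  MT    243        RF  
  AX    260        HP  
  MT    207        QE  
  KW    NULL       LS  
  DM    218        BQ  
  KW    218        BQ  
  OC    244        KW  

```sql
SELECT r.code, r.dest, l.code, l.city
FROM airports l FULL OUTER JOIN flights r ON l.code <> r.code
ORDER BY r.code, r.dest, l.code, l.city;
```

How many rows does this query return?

40

FULL OUTER JOIN keeps every row from both sides; unmatched rows get NULL for the other side's columns.
Matching on l.code <> r.code. A NULL in a compared column never satisfies the condition.
- l (code=BQ) pairs with 7 row(s) of r.
- l (code=BQ) pairs with 7 row(s) of r.
- l (code=CR) pairs with 7 row(s) of r.
- l (code=MT) pairs with 5 row(s) of r.
- l (code=NULL) has no partner → padded with NULL.
- l (code=MT) pairs with 5 row(s) of r.
- l (code=BQ) pairs with 7 row(s) of r.
- 1 row(s) from r found no l partner → padded with NULL.
Total: 38 matched + 2 padded = 40 rows.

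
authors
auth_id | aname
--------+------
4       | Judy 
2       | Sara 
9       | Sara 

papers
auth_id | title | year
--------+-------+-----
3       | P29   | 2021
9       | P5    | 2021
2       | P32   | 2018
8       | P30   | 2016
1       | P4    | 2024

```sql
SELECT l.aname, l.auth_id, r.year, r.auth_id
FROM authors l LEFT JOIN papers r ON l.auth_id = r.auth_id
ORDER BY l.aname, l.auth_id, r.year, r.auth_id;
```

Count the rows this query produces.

LEFT JOIN keeps every row from `authors`; unmatched rows get NULL for `papers`'s columns.
Matching on l.auth_id = r.auth_id.
- auth_id=4: no r row matches, row kept with r columns NULL.
- auth_id=2: 1 matching r row(s), so 1 row(s) emitted.
- auth_id=9: 1 matching r row(s), so 1 row(s) emitted.
Total: 2 matched + 1 padded = 3 rows.

3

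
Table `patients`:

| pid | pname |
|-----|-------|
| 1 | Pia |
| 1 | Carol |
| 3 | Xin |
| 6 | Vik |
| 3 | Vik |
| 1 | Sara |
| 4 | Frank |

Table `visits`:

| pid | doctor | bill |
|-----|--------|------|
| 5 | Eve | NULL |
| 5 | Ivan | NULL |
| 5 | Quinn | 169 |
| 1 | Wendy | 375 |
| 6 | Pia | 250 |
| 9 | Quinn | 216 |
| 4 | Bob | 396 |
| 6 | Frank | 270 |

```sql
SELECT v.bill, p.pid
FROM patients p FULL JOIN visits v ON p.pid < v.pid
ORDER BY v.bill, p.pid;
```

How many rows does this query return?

43

FULL OUTER JOIN keeps every row from both sides; unmatched rows get NULL for the other side's columns.
Matching on p.pid < v.pid.
Matched pairs: 42; unmatched p rows kept: 0; unmatched v rows kept: 1.
Total: 42 matched + 1 padded = 43 rows.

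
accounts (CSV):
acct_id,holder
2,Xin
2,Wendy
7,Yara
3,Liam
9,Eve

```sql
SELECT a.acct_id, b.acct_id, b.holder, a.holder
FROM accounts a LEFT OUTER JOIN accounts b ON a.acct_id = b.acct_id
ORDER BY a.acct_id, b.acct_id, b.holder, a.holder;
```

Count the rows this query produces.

7

LEFT JOIN keeps every row from `accounts a`; unmatched rows get NULL for `accounts b`'s columns.
Matching on a.acct_id = b.acct_id.
Matched pairs: 7; unmatched a rows kept: 0.
Total: 7 rows.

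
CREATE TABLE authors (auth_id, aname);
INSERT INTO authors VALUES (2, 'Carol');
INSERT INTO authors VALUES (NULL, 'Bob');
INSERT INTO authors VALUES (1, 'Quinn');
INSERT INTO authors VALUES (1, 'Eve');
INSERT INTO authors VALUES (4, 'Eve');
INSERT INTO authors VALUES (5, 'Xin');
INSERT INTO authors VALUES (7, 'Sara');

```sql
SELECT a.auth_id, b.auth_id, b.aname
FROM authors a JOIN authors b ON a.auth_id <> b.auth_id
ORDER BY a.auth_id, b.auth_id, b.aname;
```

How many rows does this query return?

28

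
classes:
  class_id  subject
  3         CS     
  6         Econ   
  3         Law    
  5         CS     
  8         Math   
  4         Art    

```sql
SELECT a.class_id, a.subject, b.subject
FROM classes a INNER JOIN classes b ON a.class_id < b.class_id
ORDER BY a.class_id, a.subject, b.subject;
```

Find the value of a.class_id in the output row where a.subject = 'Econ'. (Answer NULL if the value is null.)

INNER JOIN keeps only pairs where the ON condition holds.
Matching on a.class_id < b.class_id.
- a (class_id=3) pairs with 4 row(s) of b.
- a (class_id=6) pairs with 1 row(s) of b.
- a (class_id=3) pairs with 4 row(s) of b.
- a (class_id=5) pairs with 2 row(s) of b.
- a (class_id=8) has no partner → excluded.
- a (class_id=4) pairs with 3 row(s) of b.

6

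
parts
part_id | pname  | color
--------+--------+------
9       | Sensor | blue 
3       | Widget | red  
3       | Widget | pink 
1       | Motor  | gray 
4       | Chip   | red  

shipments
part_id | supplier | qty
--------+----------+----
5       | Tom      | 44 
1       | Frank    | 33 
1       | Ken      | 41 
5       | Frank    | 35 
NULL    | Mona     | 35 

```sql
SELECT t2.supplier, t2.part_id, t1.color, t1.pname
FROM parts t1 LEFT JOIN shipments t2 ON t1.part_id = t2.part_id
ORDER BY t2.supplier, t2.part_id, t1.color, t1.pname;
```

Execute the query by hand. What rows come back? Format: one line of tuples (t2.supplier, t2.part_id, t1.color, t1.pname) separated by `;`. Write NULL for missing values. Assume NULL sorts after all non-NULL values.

(Frank, 1, gray, Motor); (Ken, 1, gray, Motor); (NULL, NULL, blue, Sensor); (NULL, NULL, pink, Widget); (NULL, NULL, red, Chip); (NULL, NULL, red, Widget)

LEFT JOIN keeps every row from `parts`; unmatched rows get NULL for `shipments`'s columns.
Matching on t1.part_id = t2.part_id. A NULL in a compared column never satisfies the condition.
- t1 row (part_id=9): no match → kept, t2 columns NULL.
- t1 row (part_id=3): no match → kept, t2 columns NULL.
- t1 row (part_id=3): no match → kept, t2 columns NULL.
- t1 row (part_id=1): matches 2 t2 row(s) → 2 output row(s).
- t1 row (part_id=4): no match → kept, t2 columns NULL.
After projecting and ordering:
t2.supplier | t2.part_id | t1.color | t1.pname
Frank | 1 | gray | Motor
Ken | 1 | gray | Motor
NULL | NULL | blue | Sensor
NULL | NULL | pink | Widget
NULL | NULL | red | Chip
NULL | NULL | red | Widget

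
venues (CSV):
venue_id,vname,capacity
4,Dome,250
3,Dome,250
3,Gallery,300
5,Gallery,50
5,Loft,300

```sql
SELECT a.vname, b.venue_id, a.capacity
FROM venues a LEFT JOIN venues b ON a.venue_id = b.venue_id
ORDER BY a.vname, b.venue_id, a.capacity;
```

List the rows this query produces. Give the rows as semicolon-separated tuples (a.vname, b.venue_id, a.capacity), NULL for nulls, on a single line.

(Dome, 3, 250); (Dome, 3, 250); (Dome, 4, 250); (Gallery, 3, 300); (Gallery, 3, 300); (Gallery, 5, 50); (Gallery, 5, 50); (Loft, 5, 300); (Loft, 5, 300)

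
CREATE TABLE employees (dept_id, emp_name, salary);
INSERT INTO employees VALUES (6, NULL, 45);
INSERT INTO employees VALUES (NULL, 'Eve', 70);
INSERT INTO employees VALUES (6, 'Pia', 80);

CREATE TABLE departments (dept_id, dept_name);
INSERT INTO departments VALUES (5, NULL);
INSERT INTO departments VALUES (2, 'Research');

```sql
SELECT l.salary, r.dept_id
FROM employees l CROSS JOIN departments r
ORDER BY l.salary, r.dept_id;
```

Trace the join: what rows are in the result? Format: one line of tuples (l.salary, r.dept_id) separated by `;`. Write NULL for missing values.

CROSS JOIN pairs every row of `employees` with every row of `departments`: 3 × 2 = 6 rows.
After projecting and ordering:
l.salary | r.dept_id
45 | 2
45 | 5
70 | 2
70 | 5
80 | 2
80 | 5

(45, 2); (45, 5); (70, 2); (70, 5); (80, 2); (80, 5)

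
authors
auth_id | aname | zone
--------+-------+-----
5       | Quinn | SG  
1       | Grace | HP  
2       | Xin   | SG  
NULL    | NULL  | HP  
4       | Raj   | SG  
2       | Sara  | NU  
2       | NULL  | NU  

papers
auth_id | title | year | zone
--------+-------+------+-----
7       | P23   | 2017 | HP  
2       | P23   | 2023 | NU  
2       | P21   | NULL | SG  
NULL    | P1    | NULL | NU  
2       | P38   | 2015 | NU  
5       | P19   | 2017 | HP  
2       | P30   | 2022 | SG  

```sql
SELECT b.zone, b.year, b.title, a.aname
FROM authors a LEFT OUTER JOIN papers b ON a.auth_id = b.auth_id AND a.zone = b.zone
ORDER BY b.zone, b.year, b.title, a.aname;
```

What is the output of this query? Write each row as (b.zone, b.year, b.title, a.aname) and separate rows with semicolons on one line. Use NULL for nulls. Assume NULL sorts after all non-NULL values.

LEFT JOIN keeps every row from `authors`; unmatched rows get NULL for `papers`'s columns.
Matching on a.auth_id = b.auth_id AND a.zone = b.zone. A NULL in a compared column never satisfies the condition.
Matched pairs: 6; unmatched a rows kept: 4.

(NU, 2015, P38, Sara); (NU, 2015, P38, NULL); (NU, 2023, P23, Sara); (NU, 2023, P23, NULL); (SG, 2022, P30, Xin); (SG, NULL, P21, Xin); (NULL, NULL, NULL, Grace); (NULL, NULL, NULL, Quinn); (NULL, NULL, NULL, Raj); (NULL, NULL, NULL, NULL)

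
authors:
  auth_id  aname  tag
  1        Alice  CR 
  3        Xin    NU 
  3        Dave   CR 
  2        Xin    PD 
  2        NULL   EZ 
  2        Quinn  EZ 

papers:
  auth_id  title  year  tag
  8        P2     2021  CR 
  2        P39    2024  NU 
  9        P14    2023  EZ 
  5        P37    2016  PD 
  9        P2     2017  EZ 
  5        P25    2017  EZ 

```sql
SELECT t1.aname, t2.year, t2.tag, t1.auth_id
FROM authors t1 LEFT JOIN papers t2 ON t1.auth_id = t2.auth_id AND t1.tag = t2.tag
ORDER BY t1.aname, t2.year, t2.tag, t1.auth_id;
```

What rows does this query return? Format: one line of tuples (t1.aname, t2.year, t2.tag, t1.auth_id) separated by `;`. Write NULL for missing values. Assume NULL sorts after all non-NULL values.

LEFT JOIN keeps every row from `authors`; unmatched rows get NULL for `papers`'s columns.
Matching on t1.auth_id = t2.auth_id AND t1.tag = t2.tag.
- t1 row (auth_id=1, tag=CR): no match → kept, t2 columns NULL.
- t1 row (auth_id=3, tag=NU): no match → kept, t2 columns NULL.
- t1 row (auth_id=3, tag=CR): no match → kept, t2 columns NULL.
- t1 row (auth_id=2, tag=PD): no match → kept, t2 columns NULL.
- t1 row (auth_id=2, tag=EZ): no match → kept, t2 columns NULL.
- t1 row (auth_id=2, tag=EZ): no match → kept, t2 columns NULL.
After projecting and ordering:
t1.aname | t2.year | t2.tag | t1.auth_id
Alice | NULL | NULL | 1
Dave | NULL | NULL | 3
Quinn | NULL | NULL | 2
Xin | NULL | NULL | 2
Xin | NULL | NULL | 3
NULL | NULL | NULL | 2

(Alice, NULL, NULL, 1); (Dave, NULL, NULL, 3); (Quinn, NULL, NULL, 2); (Xin, NULL, NULL, 2); (Xin, NULL, NULL, 3); (NULL, NULL, NULL, 2)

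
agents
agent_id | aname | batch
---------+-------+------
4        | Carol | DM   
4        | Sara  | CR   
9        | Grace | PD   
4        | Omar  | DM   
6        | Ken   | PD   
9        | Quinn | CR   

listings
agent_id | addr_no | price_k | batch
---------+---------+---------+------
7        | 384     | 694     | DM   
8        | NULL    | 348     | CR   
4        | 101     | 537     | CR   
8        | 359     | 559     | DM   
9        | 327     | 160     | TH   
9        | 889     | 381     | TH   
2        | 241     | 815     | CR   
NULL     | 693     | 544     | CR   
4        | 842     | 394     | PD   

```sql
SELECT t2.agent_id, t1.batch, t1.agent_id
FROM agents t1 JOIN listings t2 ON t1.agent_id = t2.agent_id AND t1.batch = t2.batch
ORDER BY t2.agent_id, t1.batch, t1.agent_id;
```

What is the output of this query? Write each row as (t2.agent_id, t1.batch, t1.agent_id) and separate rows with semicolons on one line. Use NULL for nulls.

(4, CR, 4)

INNER JOIN keeps only pairs where the ON condition holds.
Matching on t1.agent_id = t2.agent_id AND t1.batch = t2.batch. A NULL in a compared column never satisfies the condition.
- t1 row (agent_id=4, batch=DM): no match → dropped.
- t1 row (agent_id=4, batch=CR): matches 1 t2 row(s) → 1 output row(s).
- t1 row (agent_id=9, batch=PD): no match → dropped.
- t1 row (agent_id=4, batch=DM): no match → dropped.
- t1 row (agent_id=6, batch=PD): no match → dropped.
- t1 row (agent_id=9, batch=CR): no match → dropped.
After projecting and ordering:
t2.agent_id | t1.batch | t1.agent_id
4 | CR | 4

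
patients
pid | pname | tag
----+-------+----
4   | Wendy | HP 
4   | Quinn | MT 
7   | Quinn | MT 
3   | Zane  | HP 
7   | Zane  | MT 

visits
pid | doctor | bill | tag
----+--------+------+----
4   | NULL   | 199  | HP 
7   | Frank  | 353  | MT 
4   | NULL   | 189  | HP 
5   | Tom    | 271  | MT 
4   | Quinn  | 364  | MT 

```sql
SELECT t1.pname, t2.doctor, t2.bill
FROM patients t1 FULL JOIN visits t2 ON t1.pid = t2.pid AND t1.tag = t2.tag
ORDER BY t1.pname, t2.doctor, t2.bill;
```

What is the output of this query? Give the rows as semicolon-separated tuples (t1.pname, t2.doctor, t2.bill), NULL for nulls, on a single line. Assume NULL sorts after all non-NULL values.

FULL OUTER JOIN keeps every row from both sides; unmatched rows get NULL for the other side's columns.
Matching on t1.pid = t2.pid AND t1.tag = t2.tag.
Matched pairs: 5; unmatched t1 rows kept: 1; unmatched t2 rows kept: 1.

(Quinn, Frank, 353); (Quinn, Quinn, 364); (Wendy, NULL, 189); (Wendy, NULL, 199); (Zane, Frank, 353); (Zane, NULL, NULL); (NULL, Tom, 271)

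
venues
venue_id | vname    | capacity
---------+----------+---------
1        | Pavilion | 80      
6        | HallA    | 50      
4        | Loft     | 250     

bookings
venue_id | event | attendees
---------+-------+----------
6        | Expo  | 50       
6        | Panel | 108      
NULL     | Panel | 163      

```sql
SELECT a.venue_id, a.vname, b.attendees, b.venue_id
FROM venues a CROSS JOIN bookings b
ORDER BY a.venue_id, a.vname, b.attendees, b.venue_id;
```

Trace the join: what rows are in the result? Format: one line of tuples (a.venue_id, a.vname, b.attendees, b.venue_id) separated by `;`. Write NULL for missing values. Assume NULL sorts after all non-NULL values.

(1, Pavilion, 50, 6); (1, Pavilion, 108, 6); (1, Pavilion, 163, NULL); (4, Loft, 50, 6); (4, Loft, 108, 6); (4, Loft, 163, NULL); (6, HallA, 50, 6); (6, HallA, 108, 6); (6, HallA, 163, NULL)

CROSS JOIN pairs every row of `venues` with every row of `bookings`: 3 × 3 = 9 rows.
After projecting and ordering:
a.venue_id | a.vname | b.attendees | b.venue_id
1 | Pavilion | 50 | 6
1 | Pavilion | 108 | 6
1 | Pavilion | 163 | NULL
4 | Loft | 50 | 6
4 | Loft | 108 | 6
4 | Loft | 163 | NULL
6 | HallA | 50 | 6
6 | HallA | 108 | 6
6 | HallA | 163 | NULL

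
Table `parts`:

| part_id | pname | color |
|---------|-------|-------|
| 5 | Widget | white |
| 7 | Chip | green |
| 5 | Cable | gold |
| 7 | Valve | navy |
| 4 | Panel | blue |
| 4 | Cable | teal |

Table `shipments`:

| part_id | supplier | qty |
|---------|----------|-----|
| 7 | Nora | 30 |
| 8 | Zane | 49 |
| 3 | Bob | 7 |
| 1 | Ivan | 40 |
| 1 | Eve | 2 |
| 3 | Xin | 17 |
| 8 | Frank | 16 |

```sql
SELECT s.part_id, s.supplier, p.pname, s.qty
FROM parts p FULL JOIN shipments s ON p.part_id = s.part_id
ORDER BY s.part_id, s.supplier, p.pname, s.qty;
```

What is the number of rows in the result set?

FULL OUTER JOIN keeps every row from both sides; unmatched rows get NULL for the other side's columns.
Matching on p.part_id = s.part_id.
Matched pairs: 2; unmatched p rows kept: 4; unmatched s rows kept: 6.
Total: 2 matched + 10 padded = 12 rows.

12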